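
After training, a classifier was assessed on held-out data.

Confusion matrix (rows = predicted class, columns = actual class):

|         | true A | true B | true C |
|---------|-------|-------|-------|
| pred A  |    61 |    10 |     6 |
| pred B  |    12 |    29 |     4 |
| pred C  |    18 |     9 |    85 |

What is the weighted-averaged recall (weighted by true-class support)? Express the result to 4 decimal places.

Per-class recall (TP/(TP+FN)):
  A: TP=61, FN=12+18=30 → 61/91 = 0.67033
  B: TP=29, FN=10+9=19 → 29/48 = 0.60417
  C: TP=85, FN=6+4=10 → 85/95 = 0.89474
Weighted-recall = Σ (supportᵢ/N)·recallᵢ with N=234: (91/234)·0.67033 + (48/234)·0.60417 + (95/234)·0.89474 = 0.7479

0.7479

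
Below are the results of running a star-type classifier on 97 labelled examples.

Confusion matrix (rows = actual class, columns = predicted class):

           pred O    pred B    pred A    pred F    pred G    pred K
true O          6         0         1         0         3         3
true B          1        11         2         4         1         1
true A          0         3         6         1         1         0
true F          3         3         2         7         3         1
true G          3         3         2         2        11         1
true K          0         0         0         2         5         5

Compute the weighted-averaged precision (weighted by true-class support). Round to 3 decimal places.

Per-class precision (TP/(TP+FP)):
  O: TP=6, FP=1+0+3+3+0=7 → 6/13 = 0.4615
  B: TP=11, FP=0+3+3+3+0=9 → 11/20 = 0.5500
  A: TP=6, FP=1+2+2+2+0=7 → 6/13 = 0.4615
  F: TP=7, FP=0+4+1+2+2=9 → 7/16 = 0.4375
  G: TP=11, FP=3+1+1+3+5=13 → 11/24 = 0.4583
  K: TP=5, FP=3+1+0+1+1=6 → 5/11 = 0.4545
Weighted-precision = Σ (supportᵢ/N)·precisionᵢ with N=97: (13/97)·0.4615 + (20/97)·0.5500 + (11/97)·0.4615 + (19/97)·0.4375 + (22/97)·0.4583 + (12/97)·0.4545 = 0.473

0.473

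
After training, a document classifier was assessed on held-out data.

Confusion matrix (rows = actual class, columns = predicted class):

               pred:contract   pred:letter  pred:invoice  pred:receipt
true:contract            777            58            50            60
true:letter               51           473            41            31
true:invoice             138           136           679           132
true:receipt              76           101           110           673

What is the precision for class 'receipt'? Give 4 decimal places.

Take TP from the diagonal, FP from the rest of the 'receipt' prediction marginal, FN from the rest of the 'receipt' actual marginal.
precision = TP/(TP+FP).
receipt: TP=673, FP=60+31+132=223 → 673/896 = 0.75112

0.7511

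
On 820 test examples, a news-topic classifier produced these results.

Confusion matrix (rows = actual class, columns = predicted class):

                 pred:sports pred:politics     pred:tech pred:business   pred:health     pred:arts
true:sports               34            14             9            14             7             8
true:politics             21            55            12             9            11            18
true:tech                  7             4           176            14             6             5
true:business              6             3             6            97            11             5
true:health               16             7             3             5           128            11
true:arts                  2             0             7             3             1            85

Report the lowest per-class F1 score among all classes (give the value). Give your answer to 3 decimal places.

0.395

Per-class F1 score (2·TP/(2·TP+FP+FN)):
  sports: TP=34, FP=21+7+6+16+2=52, FN=14+9+14+7+8=52 → 68/172 = 0.3953
  politics: TP=55, FP=14+4+3+7+0=28, FN=21+12+9+11+18=71 → 110/209 = 0.5263
  tech: TP=176, FP=9+12+6+3+7=37, FN=7+4+14+6+5=36 → 352/425 = 0.8282
  business: TP=97, FP=14+9+14+5+3=45, FN=6+3+6+11+5=31 → 194/270 = 0.7185
  health: TP=128, FP=7+11+6+11+1=36, FN=16+7+3+5+11=42 → 256/334 = 0.7665
  arts: TP=85, FP=8+18+5+5+11=47, FN=2+0+7+3+1=13 → 170/230 = 0.7391
Lowest is class 'sports' with F1 score = 0.395.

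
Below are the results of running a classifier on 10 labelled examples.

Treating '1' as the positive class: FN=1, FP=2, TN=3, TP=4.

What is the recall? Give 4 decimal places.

0.8000

Recall = TP/(TP+FN) = 4/(4+1) = 4/5 = 0.8000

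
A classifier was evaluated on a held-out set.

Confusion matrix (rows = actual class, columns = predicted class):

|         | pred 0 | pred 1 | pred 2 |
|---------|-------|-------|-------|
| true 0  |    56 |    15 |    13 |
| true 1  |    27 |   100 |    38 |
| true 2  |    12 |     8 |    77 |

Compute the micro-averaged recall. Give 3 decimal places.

0.673

Micro-averaging pools counts across classes: ΣTP=233, ΣFP=113, ΣFN=113.
Micro-recall = TP/(TP+FN) on pooled counts = 0.673 (equals overall accuracy in single-label multiclass).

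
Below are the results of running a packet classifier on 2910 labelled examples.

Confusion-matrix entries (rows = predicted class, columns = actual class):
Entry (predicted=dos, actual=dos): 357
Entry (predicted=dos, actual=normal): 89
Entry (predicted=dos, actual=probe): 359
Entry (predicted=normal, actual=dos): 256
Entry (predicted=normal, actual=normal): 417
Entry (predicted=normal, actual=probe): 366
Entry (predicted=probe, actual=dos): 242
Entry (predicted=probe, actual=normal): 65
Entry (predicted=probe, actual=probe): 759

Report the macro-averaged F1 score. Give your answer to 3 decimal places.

0.514

Per-class F1 score (2·TP/(2·TP+FP+FN)):
  dos: TP=357, FP=89+359=448, FN=256+242=498 → 714/1660 = 0.4301
  normal: TP=417, FP=256+366=622, FN=89+65=154 → 834/1610 = 0.5180
  probe: TP=759, FP=242+65=307, FN=359+366=725 → 1518/2550 = 0.5953
Macro-F1 score = mean = (0.4301 + 0.5180 + 0.5953) / 3 = 0.514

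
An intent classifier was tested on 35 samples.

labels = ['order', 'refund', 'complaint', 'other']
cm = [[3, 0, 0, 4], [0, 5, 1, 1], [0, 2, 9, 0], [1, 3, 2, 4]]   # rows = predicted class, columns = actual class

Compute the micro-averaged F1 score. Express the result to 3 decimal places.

0.600

Micro-averaging pools counts across classes: ΣTP=21, ΣFP=14, ΣFN=14.
Micro-F1 score = 2·TP/(2·TP+FP+FN) on pooled counts = 0.600 (equals overall accuracy in single-label multiclass).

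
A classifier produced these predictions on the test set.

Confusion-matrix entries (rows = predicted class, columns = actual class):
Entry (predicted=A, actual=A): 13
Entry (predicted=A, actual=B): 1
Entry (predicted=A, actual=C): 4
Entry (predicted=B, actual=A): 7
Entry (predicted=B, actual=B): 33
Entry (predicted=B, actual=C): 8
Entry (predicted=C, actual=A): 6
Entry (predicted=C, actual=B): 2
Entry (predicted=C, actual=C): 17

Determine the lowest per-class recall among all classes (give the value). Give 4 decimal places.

0.5000

Per-class recall (TP/(TP+FN)):
  A: TP=13, FN=7+6=13 → 13/26 = 0.50000
  B: TP=33, FN=1+2=3 → 33/36 = 0.91667
  C: TP=17, FN=4+8=12 → 17/29 = 0.58621
Lowest is class 'A' with recall = 0.5000.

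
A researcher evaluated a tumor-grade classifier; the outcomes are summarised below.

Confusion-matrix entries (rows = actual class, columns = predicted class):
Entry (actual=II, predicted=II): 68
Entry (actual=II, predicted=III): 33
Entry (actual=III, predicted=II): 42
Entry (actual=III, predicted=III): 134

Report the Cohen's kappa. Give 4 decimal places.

Observed agreement pₒ = trace/N = 202/277 = 0.72924
Expected agreement pₑ = Σ (rowᵢ·colᵢ)/N² = (101·110 + 176·167)/277² = 0.52786
κ = (pₒ − pₑ)/(1 − pₑ) = (0.72924 − 0.52786)/(1 − 0.52786) = 0.4265

0.4265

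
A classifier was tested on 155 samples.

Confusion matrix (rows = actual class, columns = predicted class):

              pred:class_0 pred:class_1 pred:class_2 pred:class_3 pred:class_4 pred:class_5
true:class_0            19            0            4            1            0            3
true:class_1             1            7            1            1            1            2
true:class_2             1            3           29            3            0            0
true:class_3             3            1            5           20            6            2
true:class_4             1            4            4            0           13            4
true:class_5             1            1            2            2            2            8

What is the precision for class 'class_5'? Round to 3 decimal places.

0.421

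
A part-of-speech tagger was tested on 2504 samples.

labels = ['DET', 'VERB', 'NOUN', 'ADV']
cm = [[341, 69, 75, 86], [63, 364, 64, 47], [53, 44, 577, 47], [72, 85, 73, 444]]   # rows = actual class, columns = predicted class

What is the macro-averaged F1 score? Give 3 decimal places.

Per-class F1 score (2·TP/(2·TP+FP+FN)):
  DET: TP=341, FP=63+53+72=188, FN=69+75+86=230 → 682/1100 = 0.6200
  VERB: TP=364, FP=69+44+85=198, FN=63+64+47=174 → 728/1100 = 0.6618
  NOUN: TP=577, FP=75+64+73=212, FN=53+44+47=144 → 1154/1510 = 0.7642
  ADV: TP=444, FP=86+47+47=180, FN=72+85+73=230 → 888/1298 = 0.6841
Macro-F1 score = mean = (0.6200 + 0.6618 + 0.7642 + 0.6841) / 4 = 0.683

0.683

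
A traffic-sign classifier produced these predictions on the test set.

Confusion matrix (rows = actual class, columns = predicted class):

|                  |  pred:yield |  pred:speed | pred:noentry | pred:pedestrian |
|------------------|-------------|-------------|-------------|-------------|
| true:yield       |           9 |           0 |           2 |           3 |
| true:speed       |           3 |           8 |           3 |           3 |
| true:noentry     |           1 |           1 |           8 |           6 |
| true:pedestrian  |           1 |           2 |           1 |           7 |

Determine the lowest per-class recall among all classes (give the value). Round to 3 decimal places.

0.471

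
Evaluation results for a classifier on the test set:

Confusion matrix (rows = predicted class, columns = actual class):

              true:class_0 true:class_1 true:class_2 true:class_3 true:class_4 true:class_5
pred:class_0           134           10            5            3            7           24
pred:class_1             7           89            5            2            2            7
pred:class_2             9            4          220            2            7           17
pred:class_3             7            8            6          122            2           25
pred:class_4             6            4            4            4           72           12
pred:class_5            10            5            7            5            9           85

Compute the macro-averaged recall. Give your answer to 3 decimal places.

Per-class recall (TP/(TP+FN)):
  class_0: TP=134, FN=7+9+7+6+10=39 → 134/173 = 0.7746
  class_1: TP=89, FN=10+4+8+4+5=31 → 89/120 = 0.7417
  class_2: TP=220, FN=5+5+6+4+7=27 → 220/247 = 0.8907
  class_3: TP=122, FN=3+2+2+4+5=16 → 122/138 = 0.8841
  class_4: TP=72, FN=7+2+7+2+9=27 → 72/99 = 0.7273
  class_5: TP=85, FN=24+7+17+25+12=85 → 85/170 = 0.5000
Macro-recall = mean = (0.7746 + 0.7417 + 0.8907 + 0.8841 + 0.7273 + 0.5000) / 6 = 0.753

0.753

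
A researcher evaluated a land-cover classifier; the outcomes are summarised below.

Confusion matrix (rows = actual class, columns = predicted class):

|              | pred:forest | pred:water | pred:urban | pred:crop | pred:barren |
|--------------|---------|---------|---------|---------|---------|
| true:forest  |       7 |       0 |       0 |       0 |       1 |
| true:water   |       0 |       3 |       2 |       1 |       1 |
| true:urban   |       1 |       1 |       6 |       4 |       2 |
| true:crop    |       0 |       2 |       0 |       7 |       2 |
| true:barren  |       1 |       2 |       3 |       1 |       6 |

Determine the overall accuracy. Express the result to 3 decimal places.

0.547

Accuracy = trace / total = (7+3+6+7+6=29) / 53 = 29/53 = 0.547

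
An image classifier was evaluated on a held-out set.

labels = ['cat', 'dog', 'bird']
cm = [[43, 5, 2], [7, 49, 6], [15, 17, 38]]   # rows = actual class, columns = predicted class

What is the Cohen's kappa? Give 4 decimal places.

0.5747

Observed agreement pₒ = trace/N = 130/182 = 0.71429
Expected agreement pₑ = Σ (rowᵢ·colᵢ)/N² = (50·65 + 62·71 + 70·46)/182² = 0.32822
κ = (pₒ − pₑ)/(1 − pₑ) = (0.71429 − 0.32822)/(1 − 0.32822) = 0.5747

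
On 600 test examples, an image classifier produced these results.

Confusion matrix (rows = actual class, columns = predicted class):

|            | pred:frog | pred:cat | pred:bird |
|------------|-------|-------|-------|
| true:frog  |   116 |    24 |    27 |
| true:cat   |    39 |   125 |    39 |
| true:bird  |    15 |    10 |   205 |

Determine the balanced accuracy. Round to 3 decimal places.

0.734

Balanced accuracy = mean of per-class recall.
  frog: recall = 116/167 = 0.6946
  cat: recall = 125/203 = 0.6158
  bird: recall = 205/230 = 0.8913
Mean = (0.6946 + 0.6158 + 0.8913) / 3 = 0.734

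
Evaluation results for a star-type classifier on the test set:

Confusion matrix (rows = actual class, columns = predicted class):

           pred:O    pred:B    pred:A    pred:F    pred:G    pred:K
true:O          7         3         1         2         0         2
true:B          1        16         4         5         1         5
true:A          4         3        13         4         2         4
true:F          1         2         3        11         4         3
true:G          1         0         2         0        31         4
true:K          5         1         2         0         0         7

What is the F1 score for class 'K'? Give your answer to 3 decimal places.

One-vs-rest for 'K': TP = diagonal; FP = other classes predicted 'K'; FN = 'K' predicted as other.
F1 score = 2·TP/(2·TP+FP+FN).
K: TP=7, FP=2+5+4+3+4=18, FN=5+1+2+0+0=8 → 14/40 = 0.3500

0.350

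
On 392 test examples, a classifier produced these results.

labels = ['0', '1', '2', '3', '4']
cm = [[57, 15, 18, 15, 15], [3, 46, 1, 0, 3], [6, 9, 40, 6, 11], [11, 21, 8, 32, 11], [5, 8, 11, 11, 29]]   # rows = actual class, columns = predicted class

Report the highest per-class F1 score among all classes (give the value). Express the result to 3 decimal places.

Per-class F1 score (2·TP/(2·TP+FP+FN)):
  0: TP=57, FP=3+6+11+5=25, FN=15+18+15+15=63 → 114/202 = 0.5644
  1: TP=46, FP=15+9+21+8=53, FN=3+1+0+3=7 → 92/152 = 0.6053
  2: TP=40, FP=18+1+8+11=38, FN=6+9+6+11=32 → 80/150 = 0.5333
  3: TP=32, FP=15+0+6+11=32, FN=11+21+8+11=51 → 64/147 = 0.4354
  4: TP=29, FP=15+3+11+11=40, FN=5+8+11+11=35 → 58/133 = 0.4361
Highest is class '1' with F1 score = 0.605.

0.605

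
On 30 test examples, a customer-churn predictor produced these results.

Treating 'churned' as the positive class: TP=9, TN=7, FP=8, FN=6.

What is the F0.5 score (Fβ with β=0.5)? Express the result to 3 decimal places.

0.542

Fβ = (1+β²)·TP / ((1+β²)·TP + β²·FN + FP), with β²=1/4
= 1.25·9 / (1.25·9 + 0.25·6 + 8) = 0.542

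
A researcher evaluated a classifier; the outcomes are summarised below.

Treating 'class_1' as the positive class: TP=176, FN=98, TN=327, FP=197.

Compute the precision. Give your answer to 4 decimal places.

Precision = TP/(TP+FP) = 176/(176+197) = 176/373 = 0.4718

0.4718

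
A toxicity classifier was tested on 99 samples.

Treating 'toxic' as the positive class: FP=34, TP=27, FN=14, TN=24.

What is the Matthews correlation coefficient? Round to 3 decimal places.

0.073

MCC = (TP·TN − FP·FN) / √((TP+FP)(TP+FN)(TN+FP)(TN+FN))
Numerator = 27·24 − 34·14 = 172
Denominator = √(61·41·58·38) = √5512204 = 2347.8083
MCC = 172 / 2347.8083 = 0.073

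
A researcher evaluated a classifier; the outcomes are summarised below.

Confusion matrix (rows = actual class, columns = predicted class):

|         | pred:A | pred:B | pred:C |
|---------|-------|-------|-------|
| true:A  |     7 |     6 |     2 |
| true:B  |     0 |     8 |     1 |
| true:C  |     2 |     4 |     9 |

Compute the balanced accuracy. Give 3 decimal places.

Balanced accuracy = mean of per-class recall.
  A: recall = 7/15 = 0.4667
  B: recall = 8/9 = 0.8889
  C: recall = 9/15 = 0.6000
Mean = (0.4667 + 0.8889 + 0.6000) / 3 = 0.652

0.652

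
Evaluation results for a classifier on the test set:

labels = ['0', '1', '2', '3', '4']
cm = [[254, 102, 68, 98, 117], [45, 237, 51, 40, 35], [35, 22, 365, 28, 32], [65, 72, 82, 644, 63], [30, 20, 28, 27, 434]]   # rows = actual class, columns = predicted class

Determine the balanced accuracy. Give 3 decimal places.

0.647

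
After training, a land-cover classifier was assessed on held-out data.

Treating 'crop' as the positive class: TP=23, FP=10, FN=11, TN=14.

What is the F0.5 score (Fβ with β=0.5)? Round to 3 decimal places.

0.693

Fβ = (1+β²)·TP / ((1+β²)·TP + β²·FN + FP), with β²=1/4
= 1.25·23 / (1.25·23 + 0.25·11 + 10) = 0.693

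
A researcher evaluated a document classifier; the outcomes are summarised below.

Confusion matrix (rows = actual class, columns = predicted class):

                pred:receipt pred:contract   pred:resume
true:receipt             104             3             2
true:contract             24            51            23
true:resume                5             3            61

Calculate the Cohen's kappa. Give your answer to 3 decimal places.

0.670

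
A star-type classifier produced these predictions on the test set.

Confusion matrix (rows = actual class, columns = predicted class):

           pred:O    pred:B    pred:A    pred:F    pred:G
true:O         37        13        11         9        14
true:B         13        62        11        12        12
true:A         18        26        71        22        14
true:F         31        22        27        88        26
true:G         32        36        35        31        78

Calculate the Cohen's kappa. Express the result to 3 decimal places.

Observed agreement pₒ = trace/N = 336/751 = 0.4474
Expected agreement pₑ = Σ (rowᵢ·colᵢ)/N² = (84·131 + 110·159 + 151·155 + 194·162 + 212·144)/751² = 0.2019
κ = (pₒ − pₑ)/(1 − pₑ) = (0.4474 − 0.2019)/(1 − 0.2019) = 0.308

0.308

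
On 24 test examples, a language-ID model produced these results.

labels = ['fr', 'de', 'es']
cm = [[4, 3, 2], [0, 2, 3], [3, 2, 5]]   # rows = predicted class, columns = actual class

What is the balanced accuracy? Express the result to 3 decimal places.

Balanced accuracy = mean of per-class recall.
  fr: recall = 4/7 = 0.5714
  de: recall = 2/7 = 0.2857
  es: recall = 5/10 = 0.5000
Mean = (0.5714 + 0.2857 + 0.5000) / 3 = 0.452

0.452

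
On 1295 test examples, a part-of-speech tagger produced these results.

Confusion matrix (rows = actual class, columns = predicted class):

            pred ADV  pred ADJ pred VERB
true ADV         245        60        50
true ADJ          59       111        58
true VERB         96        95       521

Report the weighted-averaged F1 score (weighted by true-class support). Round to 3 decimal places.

0.684

Per-class F1 score (2·TP/(2·TP+FP+FN)):
  ADV: TP=245, FP=59+96=155, FN=60+50=110 → 490/755 = 0.6490
  ADJ: TP=111, FP=60+95=155, FN=59+58=117 → 222/494 = 0.4494
  VERB: TP=521, FP=50+58=108, FN=96+95=191 → 1042/1341 = 0.7770
Weighted-F1 score = Σ (supportᵢ/N)·F1 scoreᵢ with N=1295: (355/1295)·0.6490 + (228/1295)·0.4494 + (712/1295)·0.7770 = 0.684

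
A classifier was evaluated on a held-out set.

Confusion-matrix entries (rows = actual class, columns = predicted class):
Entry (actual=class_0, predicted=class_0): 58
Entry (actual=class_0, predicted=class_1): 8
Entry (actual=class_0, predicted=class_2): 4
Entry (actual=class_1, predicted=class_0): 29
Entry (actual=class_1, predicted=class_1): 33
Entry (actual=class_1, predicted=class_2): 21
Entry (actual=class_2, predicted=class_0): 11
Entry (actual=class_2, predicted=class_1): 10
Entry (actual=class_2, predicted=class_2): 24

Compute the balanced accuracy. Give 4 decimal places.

Balanced accuracy = mean of per-class recall.
  class_0: recall = 58/70 = 0.82857
  class_1: recall = 33/83 = 0.39759
  class_2: recall = 24/45 = 0.53333
Mean = (0.82857 + 0.39759 + 0.53333) / 3 = 0.5865

0.5865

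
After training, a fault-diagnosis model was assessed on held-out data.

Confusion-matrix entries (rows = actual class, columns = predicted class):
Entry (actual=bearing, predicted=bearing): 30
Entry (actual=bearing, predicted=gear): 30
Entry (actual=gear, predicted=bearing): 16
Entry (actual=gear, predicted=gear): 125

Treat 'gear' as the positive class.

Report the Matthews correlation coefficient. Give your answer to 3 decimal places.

0.421

MCC = (TP·TN − FP·FN) / √((TP+FP)(TP+FN)(TN+FP)(TN+FN))
Numerator = 125·30 − 30·16 = 3270
Denominator = √(155·141·60·46) = √60319800 = 7766.5823
MCC = 3270 / 7766.5823 = 0.421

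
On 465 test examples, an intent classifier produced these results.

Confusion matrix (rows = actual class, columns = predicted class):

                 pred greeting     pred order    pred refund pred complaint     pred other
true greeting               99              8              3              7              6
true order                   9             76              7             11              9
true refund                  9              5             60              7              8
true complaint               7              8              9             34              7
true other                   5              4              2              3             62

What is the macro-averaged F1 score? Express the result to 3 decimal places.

Per-class F1 score (2·TP/(2·TP+FP+FN)):
  greeting: TP=99, FP=9+9+7+5=30, FN=8+3+7+6=24 → 198/252 = 0.7857
  order: TP=76, FP=8+5+8+4=25, FN=9+7+11+9=36 → 152/213 = 0.7136
  refund: TP=60, FP=3+7+9+2=21, FN=9+5+7+8=29 → 120/170 = 0.7059
  complaint: TP=34, FP=7+11+7+3=28, FN=7+8+9+7=31 → 68/127 = 0.5354
  other: TP=62, FP=6+9+8+7=30, FN=5+4+2+3=14 → 124/168 = 0.7381
Macro-F1 score = mean = (0.7857 + 0.7136 + 0.7059 + 0.5354 + 0.7381) / 5 = 0.696

0.696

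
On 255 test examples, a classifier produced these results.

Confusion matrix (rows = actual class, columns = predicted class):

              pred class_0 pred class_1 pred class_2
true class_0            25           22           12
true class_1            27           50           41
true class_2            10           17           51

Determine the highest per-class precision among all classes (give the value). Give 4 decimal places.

Per-class precision (TP/(TP+FP)):
  class_0: TP=25, FP=27+10=37 → 25/62 = 0.40323
  class_1: TP=50, FP=22+17=39 → 50/89 = 0.56180
  class_2: TP=51, FP=12+41=53 → 51/104 = 0.49038
Highest is class 'class_1' with precision = 0.5618.

0.5618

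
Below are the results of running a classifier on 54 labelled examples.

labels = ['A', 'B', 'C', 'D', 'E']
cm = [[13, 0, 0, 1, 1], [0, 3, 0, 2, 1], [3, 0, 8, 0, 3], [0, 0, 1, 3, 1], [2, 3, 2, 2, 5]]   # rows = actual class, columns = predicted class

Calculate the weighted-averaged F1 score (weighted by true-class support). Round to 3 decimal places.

Per-class F1 score (2·TP/(2·TP+FP+FN)):
  A: TP=13, FP=0+3+0+2=5, FN=0+0+1+1=2 → 26/33 = 0.7879
  B: TP=3, FP=0+0+0+3=3, FN=0+0+2+1=3 → 6/12 = 0.5000
  C: TP=8, FP=0+0+1+2=3, FN=3+0+0+3=6 → 16/25 = 0.6400
  D: TP=3, FP=1+2+0+2=5, FN=0+0+1+1=2 → 6/13 = 0.4615
  E: TP=5, FP=1+1+3+1=6, FN=2+3+2+2=9 → 10/25 = 0.4000
Weighted-F1 score = Σ (supportᵢ/N)·F1 scoreᵢ with N=54: (15/54)·0.7879 + (6/54)·0.5000 + (14/54)·0.6400 + (5/54)·0.4615 + (14/54)·0.4000 = 0.587

0.587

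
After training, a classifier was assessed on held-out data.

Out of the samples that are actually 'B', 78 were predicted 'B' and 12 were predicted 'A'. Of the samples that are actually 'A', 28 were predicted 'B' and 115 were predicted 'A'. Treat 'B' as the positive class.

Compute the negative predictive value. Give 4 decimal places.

0.9055

NPV = TN/(TN+FN) = 115/(115+12) = 0.9055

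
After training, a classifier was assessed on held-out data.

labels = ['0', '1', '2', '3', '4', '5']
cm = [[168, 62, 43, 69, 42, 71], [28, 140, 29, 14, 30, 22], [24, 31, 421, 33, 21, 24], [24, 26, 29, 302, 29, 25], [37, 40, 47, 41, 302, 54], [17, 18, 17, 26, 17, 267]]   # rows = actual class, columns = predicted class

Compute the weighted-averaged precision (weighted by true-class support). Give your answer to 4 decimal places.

0.6205

Per-class precision (TP/(TP+FP)):
  0: TP=168, FP=28+24+24+37+17=130 → 168/298 = 0.56376
  1: TP=140, FP=62+31+26+40+18=177 → 140/317 = 0.44164
  2: TP=421, FP=43+29+29+47+17=165 → 421/586 = 0.71843
  3: TP=302, FP=69+14+33+41+26=183 → 302/485 = 0.62268
  4: TP=302, FP=42+30+21+29+17=139 → 302/441 = 0.68481
  5: TP=267, FP=71+22+24+25+54=196 → 267/463 = 0.57667
Weighted-precision = Σ (supportᵢ/N)·precisionᵢ with N=2590: (455/2590)·0.56376 + (263/2590)·0.44164 + (554/2590)·0.71843 + (435/2590)·0.62268 + (521/2590)·0.68481 + (362/2590)·0.57667 = 0.6205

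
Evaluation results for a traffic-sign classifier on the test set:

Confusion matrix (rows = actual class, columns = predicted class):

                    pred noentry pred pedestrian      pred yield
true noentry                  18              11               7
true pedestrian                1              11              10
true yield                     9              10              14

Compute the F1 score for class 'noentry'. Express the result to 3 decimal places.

0.563

One-vs-rest for 'noentry': TP = diagonal; FP = other classes predicted 'noentry'; FN = 'noentry' predicted as other.
F1 score = 2·TP/(2·TP+FP+FN).
noentry: TP=18, FP=1+9=10, FN=11+7=18 → 36/64 = 0.5625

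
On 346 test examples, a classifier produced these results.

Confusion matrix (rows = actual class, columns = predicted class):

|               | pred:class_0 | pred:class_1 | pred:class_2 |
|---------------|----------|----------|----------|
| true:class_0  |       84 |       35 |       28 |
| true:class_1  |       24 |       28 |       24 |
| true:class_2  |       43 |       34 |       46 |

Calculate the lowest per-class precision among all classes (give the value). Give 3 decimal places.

0.289

Per-class precision (TP/(TP+FP)):
  class_0: TP=84, FP=24+43=67 → 84/151 = 0.5563
  class_1: TP=28, FP=35+34=69 → 28/97 = 0.2887
  class_2: TP=46, FP=28+24=52 → 46/98 = 0.4694
Lowest is class 'class_1' with precision = 0.289.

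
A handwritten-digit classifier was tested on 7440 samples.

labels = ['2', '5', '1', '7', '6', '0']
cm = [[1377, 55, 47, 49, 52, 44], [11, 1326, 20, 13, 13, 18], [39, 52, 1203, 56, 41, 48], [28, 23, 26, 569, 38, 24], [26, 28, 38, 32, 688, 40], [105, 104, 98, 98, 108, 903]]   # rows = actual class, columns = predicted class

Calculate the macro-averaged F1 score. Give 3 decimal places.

0.804

Per-class F1 score (2·TP/(2·TP+FP+FN)):
  2: TP=1377, FP=11+39+28+26+105=209, FN=55+47+49+52+44=247 → 2754/3210 = 0.8579
  5: TP=1326, FP=55+52+23+28+104=262, FN=11+20+13+13+18=75 → 2652/2989 = 0.8873
  1: TP=1203, FP=47+20+26+38+98=229, FN=39+52+56+41+48=236 → 2406/2871 = 0.8380
  7: TP=569, FP=49+13+56+32+98=248, FN=28+23+26+38+24=139 → 1138/1525 = 0.7462
  6: TP=688, FP=52+13+41+38+108=252, FN=26+28+38+32+40=164 → 1376/1792 = 0.7679
  0: TP=903, FP=44+18+48+24+40=174, FN=105+104+98+98+108=513 → 1806/2493 = 0.7244
Macro-F1 score = mean = (0.8579 + 0.8873 + 0.8380 + 0.7462 + 0.7679 + 0.7244) / 6 = 0.804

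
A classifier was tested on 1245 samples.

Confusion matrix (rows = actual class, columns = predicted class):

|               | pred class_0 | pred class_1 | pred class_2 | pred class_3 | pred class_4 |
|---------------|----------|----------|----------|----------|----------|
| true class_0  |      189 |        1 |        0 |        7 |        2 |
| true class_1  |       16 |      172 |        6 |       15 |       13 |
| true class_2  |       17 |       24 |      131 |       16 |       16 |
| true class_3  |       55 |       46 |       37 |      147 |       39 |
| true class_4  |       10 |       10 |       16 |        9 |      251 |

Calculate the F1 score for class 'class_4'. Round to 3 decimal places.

0.814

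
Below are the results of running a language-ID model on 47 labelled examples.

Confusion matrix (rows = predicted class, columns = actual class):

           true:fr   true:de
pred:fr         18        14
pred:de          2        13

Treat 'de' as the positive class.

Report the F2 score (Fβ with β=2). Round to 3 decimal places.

0.528

Fβ = (1+β²)·TP / ((1+β²)·TP + β²·FN + FP), with β²=4
= 5·13 / (5·13 + 4·14 + 2) = 0.528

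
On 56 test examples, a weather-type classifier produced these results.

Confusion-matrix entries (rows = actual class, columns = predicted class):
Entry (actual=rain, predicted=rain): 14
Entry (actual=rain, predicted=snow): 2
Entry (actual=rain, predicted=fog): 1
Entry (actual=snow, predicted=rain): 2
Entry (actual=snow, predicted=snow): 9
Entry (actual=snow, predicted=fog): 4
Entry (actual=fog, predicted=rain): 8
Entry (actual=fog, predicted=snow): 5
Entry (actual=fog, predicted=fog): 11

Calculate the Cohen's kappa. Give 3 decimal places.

0.414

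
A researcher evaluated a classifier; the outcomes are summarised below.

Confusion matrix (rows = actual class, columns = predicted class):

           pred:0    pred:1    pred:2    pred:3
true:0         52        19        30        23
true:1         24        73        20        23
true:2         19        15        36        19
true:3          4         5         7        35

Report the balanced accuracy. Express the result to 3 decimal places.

0.508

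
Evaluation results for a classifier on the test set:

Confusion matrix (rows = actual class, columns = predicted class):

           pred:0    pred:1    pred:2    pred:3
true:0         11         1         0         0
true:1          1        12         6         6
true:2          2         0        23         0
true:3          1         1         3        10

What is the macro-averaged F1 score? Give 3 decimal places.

Per-class F1 score (2·TP/(2·TP+FP+FN)):
  0: TP=11, FP=1+2+1=4, FN=1+0+0=1 → 22/27 = 0.8148
  1: TP=12, FP=1+0+1=2, FN=1+6+6=13 → 24/39 = 0.6154
  2: TP=23, FP=0+6+3=9, FN=2+0+0=2 → 46/57 = 0.8070
  3: TP=10, FP=0+6+0=6, FN=1+1+3=5 → 20/31 = 0.6452
Macro-F1 score = mean = (0.8148 + 0.6154 + 0.8070 + 0.6452) / 4 = 0.721

0.721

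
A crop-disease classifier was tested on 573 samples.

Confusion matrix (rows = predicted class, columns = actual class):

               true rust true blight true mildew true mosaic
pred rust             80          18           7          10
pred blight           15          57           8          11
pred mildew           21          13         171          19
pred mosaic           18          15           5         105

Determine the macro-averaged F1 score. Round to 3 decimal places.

0.696

Per-class F1 score (2·TP/(2·TP+FP+FN)):
  rust: TP=80, FP=18+7+10=35, FN=15+21+18=54 → 160/249 = 0.6426
  blight: TP=57, FP=15+8+11=34, FN=18+13+15=46 → 114/194 = 0.5876
  mildew: TP=171, FP=21+13+19=53, FN=7+8+5=20 → 342/415 = 0.8241
  mosaic: TP=105, FP=18+15+5=38, FN=10+11+19=40 → 210/288 = 0.7292
Macro-F1 score = mean = (0.6426 + 0.5876 + 0.8241 + 0.7292) / 4 = 0.696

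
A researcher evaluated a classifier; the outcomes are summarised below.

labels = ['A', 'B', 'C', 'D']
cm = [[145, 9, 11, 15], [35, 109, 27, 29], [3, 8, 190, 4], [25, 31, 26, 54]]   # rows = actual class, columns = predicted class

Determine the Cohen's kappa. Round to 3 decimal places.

Observed agreement pₒ = trace/N = 498/721 = 0.6907
Expected agreement pₑ = Σ (rowᵢ·colᵢ)/N² = (180·208 + 200·157 + 205·254 + 136·102)/721² = 0.2593
κ = (pₒ − pₑ)/(1 − pₑ) = (0.6907 − 0.2593)/(1 − 0.2593) = 0.582

0.582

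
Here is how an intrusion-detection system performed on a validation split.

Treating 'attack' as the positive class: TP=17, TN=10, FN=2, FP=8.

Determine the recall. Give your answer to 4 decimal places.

Recall = TP/(TP+FN) = 17/(17+2) = 17/19 = 0.8947

0.8947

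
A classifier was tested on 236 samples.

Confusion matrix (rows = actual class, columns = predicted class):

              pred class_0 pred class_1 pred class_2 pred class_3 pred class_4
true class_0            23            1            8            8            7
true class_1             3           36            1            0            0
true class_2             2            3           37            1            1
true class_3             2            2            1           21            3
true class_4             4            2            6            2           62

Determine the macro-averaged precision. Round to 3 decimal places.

Per-class precision (TP/(TP+FP)):
  class_0: TP=23, FP=3+2+2+4=11 → 23/34 = 0.6765
  class_1: TP=36, FP=1+3+2+2=8 → 36/44 = 0.8182
  class_2: TP=37, FP=8+1+1+6=16 → 37/53 = 0.6981
  class_3: TP=21, FP=8+0+1+2=11 → 21/32 = 0.6563
  class_4: TP=62, FP=7+0+1+3=11 → 62/73 = 0.8493
Macro-precision = mean = (0.6765 + 0.8182 + 0.6981 + 0.6563 + 0.8493) / 5 = 0.740

0.740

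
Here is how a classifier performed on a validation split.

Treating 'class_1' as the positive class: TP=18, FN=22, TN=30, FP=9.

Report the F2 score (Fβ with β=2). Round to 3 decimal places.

Fβ = (1+β²)·TP / ((1+β²)·TP + β²·FN + FP), with β²=4
= 5·18 / (5·18 + 4·22 + 9) = 0.481

0.481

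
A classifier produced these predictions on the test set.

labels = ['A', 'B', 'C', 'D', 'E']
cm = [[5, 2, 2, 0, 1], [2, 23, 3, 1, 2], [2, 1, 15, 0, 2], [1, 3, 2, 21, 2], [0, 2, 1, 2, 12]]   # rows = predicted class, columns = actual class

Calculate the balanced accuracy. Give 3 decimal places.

0.680

Balanced accuracy = mean of per-class recall.
  A: recall = 5/10 = 0.5000
  B: recall = 23/31 = 0.7419
  C: recall = 15/23 = 0.6522
  D: recall = 21/24 = 0.8750
  E: recall = 12/19 = 0.6316
Mean = (0.5000 + 0.7419 + 0.6522 + 0.8750 + 0.6316) / 5 = 0.680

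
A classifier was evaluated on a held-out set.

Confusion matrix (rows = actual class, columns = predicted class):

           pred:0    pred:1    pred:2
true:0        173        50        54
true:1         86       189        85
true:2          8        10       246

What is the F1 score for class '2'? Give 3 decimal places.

One-vs-rest for '2': TP = diagonal; FP = other classes predicted '2'; FN = '2' predicted as other.
F1 score = 2·TP/(2·TP+FP+FN).
2: TP=246, FP=54+85=139, FN=8+10=18 → 492/649 = 0.7581

0.758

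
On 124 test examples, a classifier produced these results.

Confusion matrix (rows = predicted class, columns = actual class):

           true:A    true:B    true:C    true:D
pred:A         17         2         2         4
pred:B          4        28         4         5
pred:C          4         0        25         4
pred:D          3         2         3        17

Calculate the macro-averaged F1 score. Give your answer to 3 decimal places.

0.693

Per-class F1 score (2·TP/(2·TP+FP+FN)):
  A: TP=17, FP=2+2+4=8, FN=4+4+3=11 → 34/53 = 0.6415
  B: TP=28, FP=4+4+5=13, FN=2+0+2=4 → 56/73 = 0.7671
  C: TP=25, FP=4+0+4=8, FN=2+4+3=9 → 50/67 = 0.7463
  D: TP=17, FP=3+2+3=8, FN=4+5+4=13 → 34/55 = 0.6182
Macro-F1 score = mean = (0.6415 + 0.7671 + 0.7463 + 0.6182) / 4 = 0.693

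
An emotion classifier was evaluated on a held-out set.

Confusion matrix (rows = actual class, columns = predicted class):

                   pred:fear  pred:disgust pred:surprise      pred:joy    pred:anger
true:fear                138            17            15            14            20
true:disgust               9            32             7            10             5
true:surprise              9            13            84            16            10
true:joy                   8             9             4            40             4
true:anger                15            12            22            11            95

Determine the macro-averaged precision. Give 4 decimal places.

Per-class precision (TP/(TP+FP)):
  fear: TP=138, FP=9+9+8+15=41 → 138/179 = 0.77095
  disgust: TP=32, FP=17+13+9+12=51 → 32/83 = 0.38554
  surprise: TP=84, FP=15+7+4+22=48 → 84/132 = 0.63636
  joy: TP=40, FP=14+10+16+11=51 → 40/91 = 0.43956
  anger: TP=95, FP=20+5+10+4=39 → 95/134 = 0.70896
Macro-precision = mean = (0.77095 + 0.38554 + 0.63636 + 0.43956 + 0.70896) / 5 = 0.5883

0.5883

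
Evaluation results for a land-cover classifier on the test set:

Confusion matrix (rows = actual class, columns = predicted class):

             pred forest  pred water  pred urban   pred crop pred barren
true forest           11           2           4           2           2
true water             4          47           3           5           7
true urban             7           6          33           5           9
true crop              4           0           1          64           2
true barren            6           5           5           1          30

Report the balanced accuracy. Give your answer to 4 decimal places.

0.6651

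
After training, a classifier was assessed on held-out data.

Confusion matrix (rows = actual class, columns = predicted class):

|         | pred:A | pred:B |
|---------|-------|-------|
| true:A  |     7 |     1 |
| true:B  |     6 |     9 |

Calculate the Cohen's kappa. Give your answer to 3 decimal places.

0.415

Observed agreement pₒ = trace/N = 16/23 = 0.6957
Expected agreement pₑ = Σ (rowᵢ·colᵢ)/N² = (8·13 + 15·10)/23² = 0.4802
κ = (pₒ − pₑ)/(1 − pₑ) = (0.6957 − 0.4802)/(1 − 0.4802) = 0.415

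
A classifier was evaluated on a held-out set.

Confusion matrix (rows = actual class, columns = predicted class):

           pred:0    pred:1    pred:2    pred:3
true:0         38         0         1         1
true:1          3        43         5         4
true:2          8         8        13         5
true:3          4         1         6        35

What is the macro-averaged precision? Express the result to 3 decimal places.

Per-class precision (TP/(TP+FP)):
  0: TP=38, FP=3+8+4=15 → 38/53 = 0.7170
  1: TP=43, FP=0+8+1=9 → 43/52 = 0.8269
  2: TP=13, FP=1+5+6=12 → 13/25 = 0.5200
  3: TP=35, FP=1+4+5=10 → 35/45 = 0.7778
Macro-precision = mean = (0.7170 + 0.8269 + 0.5200 + 0.7778) / 4 = 0.710

0.710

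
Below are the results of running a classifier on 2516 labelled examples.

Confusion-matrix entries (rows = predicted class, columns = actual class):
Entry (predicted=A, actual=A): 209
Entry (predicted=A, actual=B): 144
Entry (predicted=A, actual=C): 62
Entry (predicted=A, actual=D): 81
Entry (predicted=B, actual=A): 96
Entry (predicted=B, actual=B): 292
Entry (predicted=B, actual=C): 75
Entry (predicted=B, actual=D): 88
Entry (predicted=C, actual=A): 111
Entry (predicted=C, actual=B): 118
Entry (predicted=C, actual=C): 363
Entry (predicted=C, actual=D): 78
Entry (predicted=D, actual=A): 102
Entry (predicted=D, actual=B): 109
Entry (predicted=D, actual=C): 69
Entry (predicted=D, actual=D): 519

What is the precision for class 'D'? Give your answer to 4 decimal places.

0.6496

Treat 'D' as positive and all other classes as negative.
precision = TP/(TP+FP).
D: TP=519, FP=102+109+69=280 → 519/799 = 0.64956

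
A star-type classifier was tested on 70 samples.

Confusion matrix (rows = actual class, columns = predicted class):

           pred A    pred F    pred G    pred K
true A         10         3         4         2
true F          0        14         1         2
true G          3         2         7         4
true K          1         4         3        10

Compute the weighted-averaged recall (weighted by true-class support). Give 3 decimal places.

Per-class recall (TP/(TP+FN)):
  A: TP=10, FN=3+4+2=9 → 10/19 = 0.5263
  F: TP=14, FN=0+1+2=3 → 14/17 = 0.8235
  G: TP=7, FN=3+2+4=9 → 7/16 = 0.4375
  K: TP=10, FN=1+4+3=8 → 10/18 = 0.5556
Weighted-recall = Σ (supportᵢ/N)·recallᵢ with N=70: (19/70)·0.5263 + (17/70)·0.8235 + (16/70)·0.4375 + (18/70)·0.5556 = 0.586

0.586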